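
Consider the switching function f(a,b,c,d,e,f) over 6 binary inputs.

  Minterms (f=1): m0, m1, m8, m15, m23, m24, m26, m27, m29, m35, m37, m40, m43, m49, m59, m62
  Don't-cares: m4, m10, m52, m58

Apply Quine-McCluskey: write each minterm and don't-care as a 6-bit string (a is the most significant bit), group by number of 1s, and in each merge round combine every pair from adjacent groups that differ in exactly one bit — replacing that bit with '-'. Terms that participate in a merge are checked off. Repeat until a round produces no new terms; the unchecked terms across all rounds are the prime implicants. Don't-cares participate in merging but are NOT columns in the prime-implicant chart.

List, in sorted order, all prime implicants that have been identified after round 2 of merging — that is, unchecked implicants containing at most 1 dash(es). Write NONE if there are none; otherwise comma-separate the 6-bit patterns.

[col 0] 000000*, 000001*, 000100*, 001000*, 001010*, 001111, 010111, 011000*, 011010*, 011011*, 011101, 100011*, 100101, 101000*, 101011*, 110001, 110100, 111010*, 111011*, 111110*
[col 1] -01000, -11010*, -11011*, 0-1000*, 0-1010*, 00-000, 000-00, 00000-, 0010-0*, 0110-0*, 01101-*, 1-1011, 10-011, 111-10, 11101-*
[col 2] -1101-, 0-10-0
Prime implicants: -01000, -1101-, 0-10-0, 00-000, 000-00, 00000-, 001111, 010111, 011101, 1-1011, 10-011, 100101, 110001, 110100, 111-10

-01000, 00-000, 000-00, 00000-, 001111, 010111, 011101, 1-1011, 10-011, 100101, 110001, 110100, 111-10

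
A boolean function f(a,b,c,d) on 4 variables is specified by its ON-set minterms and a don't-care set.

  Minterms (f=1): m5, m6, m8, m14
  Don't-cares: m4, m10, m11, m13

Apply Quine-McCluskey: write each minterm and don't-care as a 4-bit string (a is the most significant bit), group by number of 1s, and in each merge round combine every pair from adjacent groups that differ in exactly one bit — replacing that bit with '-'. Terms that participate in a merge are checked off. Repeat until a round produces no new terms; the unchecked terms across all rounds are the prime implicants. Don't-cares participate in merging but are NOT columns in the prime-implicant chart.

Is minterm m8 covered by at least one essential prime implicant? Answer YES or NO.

YES

size-2^0 implicants → 0100(✓)  0101(✓)  0110(✓)  1000(✓)  1010(✓)  1011(✓)  1101(✓)  1110(✓)
size-2^1 implicants → -101  -110  01-0  010-  1-10  10-0  101-
Unchecked terms (primes): -101, -110, 01-0, 010-, 1-10, 10-0, 101-
Minterm coverage:
  m5 ⊆ -101,010-
  m6 ⊆ -110,01-0
  m8 ⊆ 10-0 [E]
  m14 ⊆ -110,1-10
E = {10-0}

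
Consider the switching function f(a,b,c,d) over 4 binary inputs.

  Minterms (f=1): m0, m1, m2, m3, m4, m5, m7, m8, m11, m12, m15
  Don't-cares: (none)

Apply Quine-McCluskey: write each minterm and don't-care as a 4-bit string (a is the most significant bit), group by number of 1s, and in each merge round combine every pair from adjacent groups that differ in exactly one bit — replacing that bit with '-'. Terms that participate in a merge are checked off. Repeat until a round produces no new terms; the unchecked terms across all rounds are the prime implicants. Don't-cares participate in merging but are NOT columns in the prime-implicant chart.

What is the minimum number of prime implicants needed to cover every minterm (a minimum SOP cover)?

4

Round 0: 0000✓ 0001✓ 0010✓ 0011✓ 0100✓ 0101✓ 0111✓ 1000✓ 1011✓ 1100✓ 1111✓
Round 1: -000✓ -011✓ -100✓ -111✓ 0-00✓ 0-01✓ 0-11✓ 00-0✓ 00-1✓ 000-✓ 001-✓ 01-1✓ 010-✓ 1-00✓ 1-11✓
Round 2: --00 --11 0--1 0-0- 00--
PIs = {--00, --11, 0--1, 0-0-, 00--}
Coverage chart:
  m0: --00,0-0-,00--
  m1: 0--1,0-0-,00--
  m2: 00-- ←essential
  m3: --11,0--1,00--
  m4: --00,0-0-
  m5: 0--1,0-0-
  m7: --11,0--1
  m8: --00 ←essential
  m11: --11 ←essential
  m12: --00 ←essential
  m15: --11 ←essential
Essential: --00, --11, 00--
Petrick residual → 0--1
Min cover (4 terms): c'd' + cd + a'd + a'b'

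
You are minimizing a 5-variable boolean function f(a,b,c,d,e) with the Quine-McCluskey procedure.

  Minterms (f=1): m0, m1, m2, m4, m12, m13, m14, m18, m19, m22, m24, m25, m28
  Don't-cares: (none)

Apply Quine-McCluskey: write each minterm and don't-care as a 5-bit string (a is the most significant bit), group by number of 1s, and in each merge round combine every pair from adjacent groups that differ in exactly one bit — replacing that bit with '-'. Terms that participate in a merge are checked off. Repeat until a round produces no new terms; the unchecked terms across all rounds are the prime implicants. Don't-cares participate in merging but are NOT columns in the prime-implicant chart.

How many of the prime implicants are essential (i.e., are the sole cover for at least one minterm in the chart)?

Round 0: 00000✓ 00001✓ 00010✓ 00100✓ 01100✓ 01101✓ 01110✓ 10010✓ 10011✓ 10110✓ 11000✓ 11001✓ 11100✓
Round 1: -0010 -1100 0-100 00-00 000-0 0000- 011-0 0110- 10-10 1001- 11-00 1100-
PIs = {-0010, -1100, 0-100, 00-00, 000-0, 0000-, 011-0, 0110-, 10-10, 1001-, 11-00, 1100-}
Coverage chart:
  m0: 00-00,000-0,0000-
  m1: 0000- ←essential
  m2: -0010,000-0
  m4: 0-100,00-00
  m12: -1100,0-100,011-0,0110-
  m13: 0110- ←essential
  m14: 011-0 ←essential
  m18: -0010,10-10,1001-
  m19: 1001- ←essential
  m22: 10-10 ←essential
  m24: 11-00,1100-
  m25: 1100- ←essential
  m28: -1100,11-00
Essential: 0000-, 011-0, 0110-, 10-10, 1001-, 1100-

6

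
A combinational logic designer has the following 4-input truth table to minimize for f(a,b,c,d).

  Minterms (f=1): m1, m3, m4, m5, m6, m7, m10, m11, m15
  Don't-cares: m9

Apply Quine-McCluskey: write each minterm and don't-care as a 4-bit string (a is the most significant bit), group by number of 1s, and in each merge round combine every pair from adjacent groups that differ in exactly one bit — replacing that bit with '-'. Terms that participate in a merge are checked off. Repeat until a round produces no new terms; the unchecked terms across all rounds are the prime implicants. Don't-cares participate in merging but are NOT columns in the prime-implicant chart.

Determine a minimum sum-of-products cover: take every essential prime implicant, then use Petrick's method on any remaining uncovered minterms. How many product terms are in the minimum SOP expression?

[col 0] 0001*, 0011*, 0100*, 0101*, 0110*, 0111*, 1001*, 1010*, 1011*, 1111*
[col 1] -001*, -011*, -111*, 0-01*, 0-11*, 00-1*, 01-0*, 01-1*, 010-*, 011-*, 1-11*, 10-1*, 101-
[col 2] --11, -0-1, 0--1, 01--
Prime implicants: --11, -0-1, 0--1, 01--, 101-
PI chart (minterm → PIs covering it):
  1 | -0-1,0--1
  3 | --11,-0-1,0--1
  4 | 01--  (sole → essential)
  5 | 0--1,01--
  6 | 01--  (sole → essential)
  7 | --11,0--1,01--
  10 | 101-  (sole → essential)
  11 | --11,-0-1,101-
  15 | --11  (sole → essential)
Essential prime implicants: --11, 01--, 101-
Petrick residual → -0-1
Minimum SOP uses 4 PIs: cd + b'd + a'b + ab'c

4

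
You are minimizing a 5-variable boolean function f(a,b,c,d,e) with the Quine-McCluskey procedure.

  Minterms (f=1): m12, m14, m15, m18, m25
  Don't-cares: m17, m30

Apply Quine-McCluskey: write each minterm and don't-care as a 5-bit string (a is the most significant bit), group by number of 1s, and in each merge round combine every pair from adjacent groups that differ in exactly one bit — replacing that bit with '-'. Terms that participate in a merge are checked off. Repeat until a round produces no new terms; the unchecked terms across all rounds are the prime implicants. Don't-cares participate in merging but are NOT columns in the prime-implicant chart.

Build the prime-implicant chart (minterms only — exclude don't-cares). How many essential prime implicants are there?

size-2^0 implicants → 01100(✓)  01110(✓)  01111(✓)  10001(✓)  10010  11001(✓)  11110(✓)
size-2^1 implicants → -1110  011-0  0111-  1-001
Unchecked terms (primes): -1110, 011-0, 0111-, 1-001, 10010
Minterm coverage:
  m12 ⊆ 011-0 [E]
  m14 ⊆ -1110,011-0,0111-
  m15 ⊆ 0111- [E]
  m18 ⊆ 10010 [E]
  m25 ⊆ 1-001 [E]
E = {011-0, 0111-, 1-001, 10010}

4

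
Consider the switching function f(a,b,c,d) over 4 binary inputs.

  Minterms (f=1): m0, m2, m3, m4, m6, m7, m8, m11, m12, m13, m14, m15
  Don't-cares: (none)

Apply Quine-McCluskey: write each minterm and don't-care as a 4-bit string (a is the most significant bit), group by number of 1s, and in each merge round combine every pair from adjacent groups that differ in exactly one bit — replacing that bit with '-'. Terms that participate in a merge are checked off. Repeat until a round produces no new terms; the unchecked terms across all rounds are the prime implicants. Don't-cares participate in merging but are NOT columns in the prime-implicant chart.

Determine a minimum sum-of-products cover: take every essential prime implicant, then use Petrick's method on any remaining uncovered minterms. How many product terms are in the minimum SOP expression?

[col 0] 0000*, 0010*, 0011*, 0100*, 0110*, 0111*, 1000*, 1011*, 1100*, 1101*, 1110*, 1111*
[col 1] -000*, -011*, -100*, -110*, -111*, 0-00*, 0-10*, 0-11*, 00-0*, 001-*, 01-0*, 011-*, 1-00*, 1-11*, 11-0*, 11-1*, 110-*, 111-*
[col 2] --00, --11, -1-0, -11-, 0--0, 0-1-, 11--
Prime implicants: --00, --11, -1-0, -11-, 0--0, 0-1-, 11--
PI chart (minterm → PIs covering it):
  0 | --00,0--0
  2 | 0--0,0-1-
  3 | --11,0-1-
  4 | --00,-1-0,0--0
  6 | -1-0,-11-,0--0,0-1-
  7 | --11,-11-,0-1-
  8 | --00  (sole → essential)
  11 | --11  (sole → essential)
  12 | --00,-1-0,11--
  13 | 11--  (sole → essential)
  14 | -1-0,-11-,11--
  15 | --11,-11-,11--
Essential prime implicants: --00, --11, 11--
Petrick residual → 0--0
Minimum SOP uses 4 PIs: c'd' + cd + a'd' + ab

4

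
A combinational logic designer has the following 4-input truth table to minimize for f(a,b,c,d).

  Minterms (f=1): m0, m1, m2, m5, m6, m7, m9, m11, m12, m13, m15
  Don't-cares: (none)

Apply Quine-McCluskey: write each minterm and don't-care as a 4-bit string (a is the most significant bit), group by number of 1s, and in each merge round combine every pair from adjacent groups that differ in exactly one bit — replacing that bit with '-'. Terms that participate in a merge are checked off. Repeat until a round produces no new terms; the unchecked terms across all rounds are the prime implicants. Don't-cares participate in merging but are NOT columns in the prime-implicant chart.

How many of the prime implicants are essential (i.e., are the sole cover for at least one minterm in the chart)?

Round 0: 0000✓ 0001✓ 0010✓ 0101✓ 0110✓ 0111✓ 1001✓ 1011✓ 1100✓ 1101✓ 1111✓
Round 1: -001✓ -101✓ -111✓ 0-01✓ 0-10 00-0 000- 01-1✓ 011- 1-01✓ 1-11✓ 10-1✓ 11-1✓ 110-
Round 2: --01 -1-1 1--1
PIs = {--01, -1-1, 0-10, 00-0, 000-, 011-, 1--1, 110-}
Coverage chart:
  m0: 00-0,000-
  m1: --01,000-
  m2: 0-10,00-0
  m5: --01,-1-1
  m6: 0-10,011-
  m7: -1-1,011-
  m9: --01,1--1
  m11: 1--1 ←essential
  m12: 110- ←essential
  m13: --01,-1-1,1--1,110-
  m15: -1-1,1--1
Essential: 1--1, 110-

2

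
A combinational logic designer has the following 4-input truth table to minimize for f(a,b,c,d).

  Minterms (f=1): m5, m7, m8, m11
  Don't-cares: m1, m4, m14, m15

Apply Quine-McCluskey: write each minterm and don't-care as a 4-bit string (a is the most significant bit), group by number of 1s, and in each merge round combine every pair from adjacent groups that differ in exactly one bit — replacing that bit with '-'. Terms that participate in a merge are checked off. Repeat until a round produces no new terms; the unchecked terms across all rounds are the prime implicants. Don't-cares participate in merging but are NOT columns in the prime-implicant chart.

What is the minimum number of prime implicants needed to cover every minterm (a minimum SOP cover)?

Round 0: 0001✓ 0100✓ 0101✓ 0111✓ 1000 1011✓ 1110✓ 1111✓
Round 1: -111 0-01 01-1 010- 1-11 111-
PIs = {-111, 0-01, 01-1, 010-, 1-11, 1000, 111-}
Coverage chart:
  m5: 0-01,01-1,010-
  m7: -111,01-1
  m8: 1000 ←essential
  m11: 1-11 ←essential
Essential: 1-11, 1000
Petrick residual → 01-1
Min cover (3 terms): a'bd + acd + ab'c'd'

3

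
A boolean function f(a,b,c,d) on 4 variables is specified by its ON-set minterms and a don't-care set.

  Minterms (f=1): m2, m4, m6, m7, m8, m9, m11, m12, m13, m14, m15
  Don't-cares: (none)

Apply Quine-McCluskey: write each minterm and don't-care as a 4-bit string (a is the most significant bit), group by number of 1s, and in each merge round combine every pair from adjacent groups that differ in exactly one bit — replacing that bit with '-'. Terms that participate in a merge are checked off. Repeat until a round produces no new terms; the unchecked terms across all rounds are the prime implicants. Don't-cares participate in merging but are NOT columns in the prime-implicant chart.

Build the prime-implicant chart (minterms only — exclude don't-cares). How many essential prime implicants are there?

[col 0] 0010*, 0100*, 0110*, 0111*, 1000*, 1001*, 1011*, 1100*, 1101*, 1110*, 1111*
[col 1] -100*, -110*, -111*, 0-10, 01-0*, 011-*, 1-00*, 1-01*, 1-11*, 10-1*, 100-*, 11-0*, 11-1*, 110-*, 111-*
[col 2] -1-0, -11-, 1--1, 1-0-, 11--
Prime implicants: -1-0, -11-, 0-10, 1--1, 1-0-, 11--
PI chart (minterm → PIs covering it):
  2 | 0-10  (sole → essential)
  4 | -1-0  (sole → essential)
  6 | -1-0,-11-,0-10
  7 | -11-  (sole → essential)
  8 | 1-0-  (sole → essential)
  9 | 1--1,1-0-
  11 | 1--1  (sole → essential)
  12 | -1-0,1-0-,11--
  13 | 1--1,1-0-,11--
  14 | -1-0,-11-,11--
  15 | -11-,1--1,11--
Essential prime implicants: -1-0, -11-, 0-10, 1--1, 1-0-

5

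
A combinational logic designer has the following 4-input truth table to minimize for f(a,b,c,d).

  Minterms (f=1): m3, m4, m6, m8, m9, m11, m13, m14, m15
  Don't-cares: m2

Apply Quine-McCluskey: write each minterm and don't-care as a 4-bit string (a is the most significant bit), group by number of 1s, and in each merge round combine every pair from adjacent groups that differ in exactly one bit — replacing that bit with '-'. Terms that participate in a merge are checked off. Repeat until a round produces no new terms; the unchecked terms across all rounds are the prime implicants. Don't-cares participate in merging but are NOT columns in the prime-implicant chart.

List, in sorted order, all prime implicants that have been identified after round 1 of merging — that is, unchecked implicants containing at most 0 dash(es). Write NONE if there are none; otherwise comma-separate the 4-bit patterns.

NONE

Round 0: 0010✓ 0011✓ 0100✓ 0110✓ 1000✓ 1001✓ 1011✓ 1101✓ 1110✓ 1111✓
Round 1: -011 -110 0-10 001- 01-0 1-01✓ 1-11✓ 10-1✓ 100- 11-1✓ 111-
Round 2: 1--1
PIs = {-011, -110, 0-10, 001-, 01-0, 1--1, 100-, 111-}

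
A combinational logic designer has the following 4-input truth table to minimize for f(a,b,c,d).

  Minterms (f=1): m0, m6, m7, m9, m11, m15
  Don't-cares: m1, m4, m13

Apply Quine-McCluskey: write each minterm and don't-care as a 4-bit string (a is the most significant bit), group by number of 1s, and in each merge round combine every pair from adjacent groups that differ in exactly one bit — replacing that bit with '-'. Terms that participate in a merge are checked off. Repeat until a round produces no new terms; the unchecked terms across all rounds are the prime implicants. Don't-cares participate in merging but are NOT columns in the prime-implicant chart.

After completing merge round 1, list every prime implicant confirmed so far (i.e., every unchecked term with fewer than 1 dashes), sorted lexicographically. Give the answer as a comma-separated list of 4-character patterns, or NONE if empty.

NONE

[col 0] 0000*, 0001*, 0100*, 0110*, 0111*, 1001*, 1011*, 1101*, 1111*
[col 1] -001, -111, 0-00, 000-, 01-0, 011-, 1-01*, 1-11*, 10-1*, 11-1*
[col 2] 1--1
Prime implicants: -001, -111, 0-00, 000-, 01-0, 011-, 1--1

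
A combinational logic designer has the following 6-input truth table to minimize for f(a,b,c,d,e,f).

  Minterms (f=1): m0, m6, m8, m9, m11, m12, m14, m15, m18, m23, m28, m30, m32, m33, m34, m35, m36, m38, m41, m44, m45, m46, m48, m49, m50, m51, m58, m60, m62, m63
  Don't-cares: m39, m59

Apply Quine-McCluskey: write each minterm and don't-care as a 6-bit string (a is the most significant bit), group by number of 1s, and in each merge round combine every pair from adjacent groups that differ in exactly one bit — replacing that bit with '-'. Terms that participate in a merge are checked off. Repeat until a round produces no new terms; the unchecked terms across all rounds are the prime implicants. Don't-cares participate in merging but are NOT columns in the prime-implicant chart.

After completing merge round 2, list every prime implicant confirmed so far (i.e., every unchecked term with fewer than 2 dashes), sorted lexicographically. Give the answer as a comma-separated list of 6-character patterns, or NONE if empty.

-00000, -01001, -10010, 00-000, 001-00, 001-11, 0010-1, 00100-, 00111-, 010111, 10-001, 101-01, 10110-

Round 0: 000000✓ 000110✓ 001000✓ 001001✓ 001011✓ 001100✓ 001110✓ 001111✓ 010010✓ 010111 011100✓ 011110✓ 100000✓ 100001✓ 100010✓ 100011✓ 100100✓ 100110✓ 100111✓ 101001✓ 101100✓ 101101✓ 101110✓ 110000✓ 110001✓ 110010✓ 110011✓ 111010✓ 111011✓ 111100✓ 111110✓ 111111✓
Round 1: -00000 -00110✓ -01001 -01100✓ -01110✓ -10010 -11100✓ -11110✓ 0-1100✓ 0-1110✓ 00-000 00-110✓ 001-00 001-11 0010-1 00100- 0011-0✓ 00111- 0111-0✓ 1-0000✓ 1-0001✓ 1-0010✓ 1-0011✓ 1-1100✓ 1-1110✓ 10-001 10-100✓ 10-110✓ 100-00✓ 100-10✓ 100-11✓ 1000-0✓ 1000-1✓ 10000-✓ 10001-✓ 1001-0✓ 10011-✓ 101-01 1011-0✓ 10110- 11-010✓ 11-011✓ 1100-0✓ 1100-1✓ 11000-✓ 11001-✓ 111-10✓ 111-11✓ 11101-✓ 1111-0✓ 11111-✓
Round 2: --1100✓ --1110✓ -0-110 -011-0✓ -111-0✓ 0-11-0✓ 1-00-0✓ 1-00-1✓ 1-000-✓ 1-001-✓ 1-11-0✓ 10-1-0 100--0 100-1- 1000--✓ 11-01- 1100--✓ 111-1-
Round 3: --11-0 1-00--
PIs = {--11-0, -0-110, -00000, -01001, -10010, 00-000, 001-00, 001-11, 0010-1, 00100-, 00111-, 010111, 1-00--, 10-001, 10-1-0, 100--0, 100-1-, 101-01, 10110-, 11-01-, 111-1-}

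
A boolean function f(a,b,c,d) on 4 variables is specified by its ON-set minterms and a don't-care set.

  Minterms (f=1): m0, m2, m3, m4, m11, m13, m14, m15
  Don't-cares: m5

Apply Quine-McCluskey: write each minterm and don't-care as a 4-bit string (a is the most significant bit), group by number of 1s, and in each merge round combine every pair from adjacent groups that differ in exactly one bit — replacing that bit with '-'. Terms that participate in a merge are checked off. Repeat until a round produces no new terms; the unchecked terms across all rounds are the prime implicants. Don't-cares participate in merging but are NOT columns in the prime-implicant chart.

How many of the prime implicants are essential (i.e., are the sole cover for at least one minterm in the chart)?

size-2^0 implicants → 0000(✓)  0010(✓)  0011(✓)  0100(✓)  0101(✓)  1011(✓)  1101(✓)  1110(✓)  1111(✓)
size-2^1 implicants → -011  -101  0-00  00-0  001-  010-  1-11  11-1  111-
Unchecked terms (primes): -011, -101, 0-00, 00-0, 001-, 010-, 1-11, 11-1, 111-
Minterm coverage:
  m0 ⊆ 0-00,00-0
  m2 ⊆ 00-0,001-
  m3 ⊆ -011,001-
  m4 ⊆ 0-00,010-
  m11 ⊆ -011,1-11
  m13 ⊆ -101,11-1
  m14 ⊆ 111- [E]
  m15 ⊆ 1-11,11-1,111-
E = {111-}

1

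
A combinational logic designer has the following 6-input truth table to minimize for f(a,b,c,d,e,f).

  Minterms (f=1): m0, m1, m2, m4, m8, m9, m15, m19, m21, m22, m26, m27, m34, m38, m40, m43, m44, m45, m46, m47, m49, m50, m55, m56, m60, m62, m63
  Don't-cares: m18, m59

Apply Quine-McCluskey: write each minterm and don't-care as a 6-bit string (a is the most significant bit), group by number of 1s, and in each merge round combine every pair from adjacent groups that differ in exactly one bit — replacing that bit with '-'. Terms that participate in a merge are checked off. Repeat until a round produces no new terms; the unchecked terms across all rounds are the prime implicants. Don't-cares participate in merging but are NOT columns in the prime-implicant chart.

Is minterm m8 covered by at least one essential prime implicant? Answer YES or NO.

YES

size-2^0 implicants → 000000(✓)  000001(✓)  000010(✓)  000100(✓)  001000(✓)  001001(✓)  001111(✓)  010010(✓)  010011(✓)  010101  010110(✓)  011010(✓)  011011(✓)  100010(✓)  100110(✓)  101000(✓)  101011(✓)  101100(✓)  101101(✓)  101110(✓)  101111(✓)  110001  110010(✓)  110111(✓)  111000(✓)  111011(✓)  111100(✓)  111110(✓)  111111(✓)
size-2^1 implicants → -00010(✓)  -01000  -01111  -10010(✓)  -11011  0-0010(✓)  00-000(✓)  00-001(✓)  000-00  0000-0  00000-(✓)  00100-(✓)  01-010(✓)  01-011(✓)  010-10  01001-(✓)  01101-(✓)  1-0010(✓)  1-1000(✓)  1-1011(✓)  1-1100(✓)  1-1110(✓)  1-1111(✓)  10-110  100-10  101-00(✓)  101-11(✓)  1011-0(✓)  1011-1(✓)  10110-(✓)  10111-(✓)  11-111  111-00(✓)  111-11(✓)  1111-0(✓)  11111-(✓)
size-2^2 implicants → --0010  00-00-  01-01-  1-1-00  1-1-11  1-11-0  1-111-  1011--
Unchecked terms (primes): --0010, -01000, -01111, -11011, 00-00-, 000-00, 0000-0, 01-01-, 010-10, 010101, 1-1-00, 1-1-11, 1-11-0, 1-111-, 10-110, 100-10, 1011--, 11-111, 110001
Minterm coverage:
  m0 ⊆ 00-00-,000-00,0000-0
  m1 ⊆ 00-00- [E]
  m2 ⊆ --0010,0000-0
  m4 ⊆ 000-00 [E]
  m8 ⊆ -01000,00-00-
  m9 ⊆ 00-00- [E]
  m15 ⊆ -01111 [E]
  m19 ⊆ 01-01- [E]
  m21 ⊆ 010101 [E]
  m22 ⊆ 010-10 [E]
  m26 ⊆ 01-01- [E]
  m27 ⊆ -11011,01-01-
  m34 ⊆ --0010,100-10
  m38 ⊆ 10-110,100-10
  m40 ⊆ -01000,1-1-00
  m43 ⊆ 1-1-11 [E]
  m44 ⊆ 1-1-00,1-11-0,1011--
  m45 ⊆ 1011-- [E]
  m46 ⊆ 1-11-0,1-111-,10-110,1011--
  m47 ⊆ -01111,1-1-11,1-111-,1011--
  m49 ⊆ 110001 [E]
  m50 ⊆ --0010 [E]
  m55 ⊆ 11-111 [E]
  m56 ⊆ 1-1-00 [E]
  m60 ⊆ 1-1-00,1-11-0
  m62 ⊆ 1-11-0,1-111-
  m63 ⊆ 1-1-11,1-111-,11-111
E = {--0010, -01111, 00-00-, 000-00, 01-01-, 010-10, 010101, 1-1-00, 1-1-11, 1011--, 11-111, 110001}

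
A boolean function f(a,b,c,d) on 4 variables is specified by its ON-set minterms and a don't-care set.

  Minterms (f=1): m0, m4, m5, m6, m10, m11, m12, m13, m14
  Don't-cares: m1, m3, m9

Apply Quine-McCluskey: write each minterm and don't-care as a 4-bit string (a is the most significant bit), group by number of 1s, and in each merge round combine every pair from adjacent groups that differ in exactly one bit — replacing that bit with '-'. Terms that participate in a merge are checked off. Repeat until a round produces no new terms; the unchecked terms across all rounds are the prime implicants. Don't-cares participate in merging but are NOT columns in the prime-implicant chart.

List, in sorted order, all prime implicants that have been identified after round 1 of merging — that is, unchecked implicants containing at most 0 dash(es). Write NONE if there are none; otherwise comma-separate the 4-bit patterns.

NONE

[col 0] 0000*, 0001*, 0011*, 0100*, 0101*, 0110*, 1001*, 1010*, 1011*, 1100*, 1101*, 1110*
[col 1] -001*, -011*, -100*, -101*, -110*, 0-00*, 0-01*, 00-1*, 000-*, 01-0*, 010-*, 1-01*, 1-10, 10-1*, 101-, 11-0*, 110-*
[col 2] --01, -0-1, -1-0, -10-, 0-0-
Prime implicants: --01, -0-1, -1-0, -10-, 0-0-, 1-10, 101-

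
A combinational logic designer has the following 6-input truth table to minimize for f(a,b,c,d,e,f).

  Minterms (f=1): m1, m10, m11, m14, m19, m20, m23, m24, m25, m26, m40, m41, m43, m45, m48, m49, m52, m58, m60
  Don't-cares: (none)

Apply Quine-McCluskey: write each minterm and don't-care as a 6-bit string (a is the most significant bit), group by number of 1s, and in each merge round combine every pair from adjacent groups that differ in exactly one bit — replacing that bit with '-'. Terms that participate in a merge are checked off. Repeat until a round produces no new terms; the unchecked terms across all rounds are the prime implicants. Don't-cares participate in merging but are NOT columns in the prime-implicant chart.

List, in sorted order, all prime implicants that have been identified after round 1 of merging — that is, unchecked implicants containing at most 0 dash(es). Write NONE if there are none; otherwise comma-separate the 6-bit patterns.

size-2^0 implicants → 000001  001010(✓)  001011(✓)  001110(✓)  010011(✓)  010100(✓)  010111(✓)  011000(✓)  011001(✓)  011010(✓)  101000(✓)  101001(✓)  101011(✓)  101101(✓)  110000(✓)  110001(✓)  110100(✓)  111010(✓)  111100(✓)
size-2^1 implicants → -01011  -10100  -11010  0-1010  001-10  00101-  010-11  0110-0  01100-  101-01  1010-1  10100-  11-100  110-00  11000-
Unchecked terms (primes): -01011, -10100, -11010, 0-1010, 000001, 001-10, 00101-, 010-11, 0110-0, 01100-, 101-01, 1010-1, 10100-, 11-100, 110-00, 11000-

000001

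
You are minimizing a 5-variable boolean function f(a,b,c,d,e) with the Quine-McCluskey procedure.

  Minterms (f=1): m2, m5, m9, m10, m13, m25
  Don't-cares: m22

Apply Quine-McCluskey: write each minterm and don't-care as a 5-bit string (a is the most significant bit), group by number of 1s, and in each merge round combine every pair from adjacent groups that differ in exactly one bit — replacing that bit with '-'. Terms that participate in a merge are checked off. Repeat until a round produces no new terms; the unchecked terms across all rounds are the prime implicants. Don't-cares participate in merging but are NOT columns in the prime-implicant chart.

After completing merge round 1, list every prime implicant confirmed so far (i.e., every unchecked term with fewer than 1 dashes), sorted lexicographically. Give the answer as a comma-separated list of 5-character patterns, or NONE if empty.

[col 0] 00010*, 00101*, 01001*, 01010*, 01101*, 10110, 11001*
[col 1] -1001, 0-010, 0-101, 01-01
Prime implicants: -1001, 0-010, 0-101, 01-01, 10110

10110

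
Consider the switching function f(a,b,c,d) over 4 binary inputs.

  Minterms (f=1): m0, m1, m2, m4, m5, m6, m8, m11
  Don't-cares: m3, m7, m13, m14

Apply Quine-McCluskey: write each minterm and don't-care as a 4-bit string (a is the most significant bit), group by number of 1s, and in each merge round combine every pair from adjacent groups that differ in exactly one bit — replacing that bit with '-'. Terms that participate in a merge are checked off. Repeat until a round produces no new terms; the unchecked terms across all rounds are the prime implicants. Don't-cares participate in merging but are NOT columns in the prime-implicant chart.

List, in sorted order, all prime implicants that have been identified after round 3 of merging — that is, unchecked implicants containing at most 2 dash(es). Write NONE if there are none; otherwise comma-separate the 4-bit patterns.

-000, -011, -101, -110

[col 0] 0000*, 0001*, 0010*, 0011*, 0100*, 0101*, 0110*, 0111*, 1000*, 1011*, 1101*, 1110*
[col 1] -000, -011, -101, -110, 0-00*, 0-01*, 0-10*, 0-11*, 00-0*, 00-1*, 000-*, 001-*, 01-0*, 01-1*, 010-*, 011-*
[col 2] 0--0*, 0--1*, 0-0-*, 0-1-*, 00--*, 01--*
[col 3] 0---
Prime implicants: -000, -011, -101, -110, 0---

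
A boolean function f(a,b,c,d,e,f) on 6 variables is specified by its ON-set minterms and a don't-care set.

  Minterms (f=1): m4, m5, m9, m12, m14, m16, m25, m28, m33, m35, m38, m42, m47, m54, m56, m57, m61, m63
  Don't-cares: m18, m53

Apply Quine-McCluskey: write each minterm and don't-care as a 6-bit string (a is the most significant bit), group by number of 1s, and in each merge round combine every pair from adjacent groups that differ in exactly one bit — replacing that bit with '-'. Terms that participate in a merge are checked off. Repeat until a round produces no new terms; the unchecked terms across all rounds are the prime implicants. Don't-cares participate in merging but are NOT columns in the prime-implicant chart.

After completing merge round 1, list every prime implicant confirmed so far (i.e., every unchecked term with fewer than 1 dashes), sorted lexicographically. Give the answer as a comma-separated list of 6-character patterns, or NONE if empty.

[col 0] 000100*, 000101*, 001001*, 001100*, 001110*, 010000*, 010010*, 011001*, 011100*, 100001*, 100011*, 100110*, 101010, 101111*, 110101*, 110110*, 111000*, 111001*, 111101*, 111111*
[col 1] -11001, 0-1001, 0-1100, 00-100, 00010-, 0011-0, 0100-0, 1-0110, 1-1111, 1000-1, 11-101, 111-01, 11100-, 1111-1
Prime implicants: -11001, 0-1001, 0-1100, 00-100, 00010-, 0011-0, 0100-0, 1-0110, 1-1111, 1000-1, 101010, 11-101, 111-01, 11100-, 1111-1

101010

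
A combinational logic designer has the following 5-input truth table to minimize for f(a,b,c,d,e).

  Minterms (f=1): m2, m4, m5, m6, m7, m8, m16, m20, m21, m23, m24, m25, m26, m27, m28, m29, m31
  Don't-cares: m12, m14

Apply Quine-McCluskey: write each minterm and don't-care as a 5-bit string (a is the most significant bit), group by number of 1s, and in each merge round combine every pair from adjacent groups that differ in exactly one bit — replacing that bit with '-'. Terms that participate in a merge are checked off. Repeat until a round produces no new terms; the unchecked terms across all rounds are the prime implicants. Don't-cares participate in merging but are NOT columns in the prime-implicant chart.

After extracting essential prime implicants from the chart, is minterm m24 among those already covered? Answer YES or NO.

Round 0: 00010✓ 00100✓ 00101✓ 00110✓ 00111✓ 01000✓ 01100✓ 01110✓ 10000✓ 10100✓ 10101✓ 10111✓ 11000✓ 11001✓ 11010✓ 11011✓ 11100✓ 11101✓ 11111✓
Round 1: -0100✓ -0101✓ -0111✓ -1000✓ -1100✓ 0-100✓ 0-110✓ 00-10 001-0✓ 001-1✓ 0010-✓ 0011-✓ 01-00✓ 011-0✓ 1-000✓ 1-100✓ 1-101✓ 1-111✓ 10-00✓ 101-1✓ 1010-✓ 11-00✓ 11-01✓ 11-11✓ 110-0✓ 110-1✓ 1100-✓ 1101-✓ 111-1✓ 1110-✓
Round 2: --100 -01-1 -010- -1-00 0-1-0 001-- 1--00 1-1-1 1-10- 11--1 11-0- 110--
PIs = {--100, -01-1, -010-, -1-00, 0-1-0, 00-10, 001--, 1--00, 1-1-1, 1-10-, 11--1, 11-0-, 110--}
Coverage chart:
  m2: 00-10 ←essential
  m4: --100,-010-,0-1-0,001--
  m5: -01-1,-010-,001--
  m6: 0-1-0,00-10,001--
  m7: -01-1,001--
  m8: -1-00 ←essential
  m16: 1--00 ←essential
  m20: --100,-010-,1--00,1-10-
  m21: -01-1,-010-,1-1-1,1-10-
  m23: -01-1,1-1-1
  m24: -1-00,1--00,11-0-,110--
  m25: 11--1,11-0-,110--
  m26: 110-- ←essential
  m27: 11--1,110--
  m28: --100,-1-00,1--00,1-10-,11-0-
  m29: 1-1-1,1-10-,11--1,11-0-
  m31: 1-1-1,11--1
Essential: -1-00, 00-10, 1--00, 110--

YES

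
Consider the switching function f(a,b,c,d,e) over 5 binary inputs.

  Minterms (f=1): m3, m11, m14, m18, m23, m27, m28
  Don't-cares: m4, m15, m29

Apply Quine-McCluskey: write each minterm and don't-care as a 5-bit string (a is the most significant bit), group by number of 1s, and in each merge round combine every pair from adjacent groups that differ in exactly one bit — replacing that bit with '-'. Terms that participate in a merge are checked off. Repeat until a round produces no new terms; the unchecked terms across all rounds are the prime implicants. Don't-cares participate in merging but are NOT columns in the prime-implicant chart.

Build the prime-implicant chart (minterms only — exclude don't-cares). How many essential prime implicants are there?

[col 0] 00011*, 00100, 01011*, 01110*, 01111*, 10010, 10111, 11011*, 11100*, 11101*
[col 1] -1011, 0-011, 01-11, 0111-, 1110-
Prime implicants: -1011, 0-011, 00100, 01-11, 0111-, 10010, 10111, 1110-
PI chart (minterm → PIs covering it):
  3 | 0-011  (sole → essential)
  11 | -1011,0-011,01-11
  14 | 0111-  (sole → essential)
  18 | 10010  (sole → essential)
  23 | 10111  (sole → essential)
  27 | -1011  (sole → essential)
  28 | 1110-  (sole → essential)
Essential prime implicants: -1011, 0-011, 0111-, 10010, 10111, 1110-

6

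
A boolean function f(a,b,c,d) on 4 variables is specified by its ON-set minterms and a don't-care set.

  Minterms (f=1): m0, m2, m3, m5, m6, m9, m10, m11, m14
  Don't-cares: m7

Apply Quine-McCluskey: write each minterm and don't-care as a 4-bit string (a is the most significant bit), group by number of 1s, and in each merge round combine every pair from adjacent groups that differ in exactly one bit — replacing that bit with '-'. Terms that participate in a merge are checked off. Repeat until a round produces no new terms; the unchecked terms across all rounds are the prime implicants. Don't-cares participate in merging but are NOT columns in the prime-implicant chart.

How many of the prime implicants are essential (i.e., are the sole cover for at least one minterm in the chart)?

4

Round 0: 0000✓ 0010✓ 0011✓ 0101✓ 0110✓ 0111✓ 1001✓ 1010✓ 1011✓ 1110✓
Round 1: -010✓ -011✓ -110✓ 0-10✓ 0-11✓ 00-0 001-✓ 01-1 011-✓ 1-10✓ 10-1 101-✓
Round 2: --10 -01- 0-1-
PIs = {--10, -01-, 0-1-, 00-0, 01-1, 10-1}
Coverage chart:
  m0: 00-0 ←essential
  m2: --10,-01-,0-1-,00-0
  m3: -01-,0-1-
  m5: 01-1 ←essential
  m6: --10,0-1-
  m9: 10-1 ←essential
  m10: --10,-01-
  m11: -01-,10-1
  m14: --10 ←essential
Essential: --10, 00-0, 01-1, 10-1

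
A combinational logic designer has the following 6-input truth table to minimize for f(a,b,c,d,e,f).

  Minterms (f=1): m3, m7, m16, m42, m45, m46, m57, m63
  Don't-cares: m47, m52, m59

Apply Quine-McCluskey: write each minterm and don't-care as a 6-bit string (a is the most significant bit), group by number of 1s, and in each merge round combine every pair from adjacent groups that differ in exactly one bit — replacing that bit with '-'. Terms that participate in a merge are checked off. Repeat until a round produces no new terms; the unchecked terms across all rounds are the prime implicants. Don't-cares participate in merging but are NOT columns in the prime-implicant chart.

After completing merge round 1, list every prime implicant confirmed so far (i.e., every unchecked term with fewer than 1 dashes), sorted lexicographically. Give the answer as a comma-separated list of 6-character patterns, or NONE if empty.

Round 0: 000011✓ 000111✓ 010000 101010✓ 101101✓ 101110✓ 101111✓ 110100 111001✓ 111011✓ 111111✓
Round 1: 000-11 1-1111 101-10 1011-1 10111- 111-11 1110-1
PIs = {000-11, 010000, 1-1111, 101-10, 1011-1, 10111-, 110100, 111-11, 1110-1}

010000, 110100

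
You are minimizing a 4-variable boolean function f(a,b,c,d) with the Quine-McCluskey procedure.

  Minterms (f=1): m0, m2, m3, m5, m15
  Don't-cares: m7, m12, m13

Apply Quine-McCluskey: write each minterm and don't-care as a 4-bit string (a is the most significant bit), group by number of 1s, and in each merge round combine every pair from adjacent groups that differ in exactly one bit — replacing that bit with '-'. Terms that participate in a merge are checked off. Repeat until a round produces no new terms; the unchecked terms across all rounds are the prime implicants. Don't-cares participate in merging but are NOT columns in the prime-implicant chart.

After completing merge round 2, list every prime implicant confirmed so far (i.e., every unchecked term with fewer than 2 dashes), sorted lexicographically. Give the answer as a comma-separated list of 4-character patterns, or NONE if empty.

0-11, 00-0, 001-, 110-

size-2^0 implicants → 0000(✓)  0010(✓)  0011(✓)  0101(✓)  0111(✓)  1100(✓)  1101(✓)  1111(✓)
size-2^1 implicants → -101(✓)  -111(✓)  0-11  00-0  001-  01-1(✓)  11-1(✓)  110-
size-2^2 implicants → -1-1
Unchecked terms (primes): -1-1, 0-11, 00-0, 001-, 110-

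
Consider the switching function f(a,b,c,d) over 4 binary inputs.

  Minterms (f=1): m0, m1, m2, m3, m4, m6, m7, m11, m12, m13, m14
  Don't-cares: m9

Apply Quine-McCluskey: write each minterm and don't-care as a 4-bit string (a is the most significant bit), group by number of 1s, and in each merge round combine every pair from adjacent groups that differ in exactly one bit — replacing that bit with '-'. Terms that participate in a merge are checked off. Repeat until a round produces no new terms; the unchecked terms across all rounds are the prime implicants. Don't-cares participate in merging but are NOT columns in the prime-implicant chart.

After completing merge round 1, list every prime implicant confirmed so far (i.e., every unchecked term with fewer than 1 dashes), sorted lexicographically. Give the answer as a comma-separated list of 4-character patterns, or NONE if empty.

NONE

Round 0: 0000✓ 0001✓ 0010✓ 0011✓ 0100✓ 0110✓ 0111✓ 1001✓ 1011✓ 1100✓ 1101✓ 1110✓
Round 1: -001✓ -011✓ -100✓ -110✓ 0-00✓ 0-10✓ 0-11✓ 00-0✓ 00-1✓ 000-✓ 001-✓ 01-0✓ 011-✓ 1-01 10-1✓ 11-0✓ 110-
Round 2: -0-1 -1-0 0--0 0-1- 00--
PIs = {-0-1, -1-0, 0--0, 0-1-, 00--, 1-01, 110-}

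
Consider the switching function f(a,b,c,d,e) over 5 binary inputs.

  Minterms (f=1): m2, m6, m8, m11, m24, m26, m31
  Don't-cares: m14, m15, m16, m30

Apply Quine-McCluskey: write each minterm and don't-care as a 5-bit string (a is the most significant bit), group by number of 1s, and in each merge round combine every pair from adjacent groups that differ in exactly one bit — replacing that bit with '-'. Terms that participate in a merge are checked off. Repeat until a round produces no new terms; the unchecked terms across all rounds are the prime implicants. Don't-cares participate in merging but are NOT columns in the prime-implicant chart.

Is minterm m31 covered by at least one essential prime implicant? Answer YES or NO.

Round 0: 00010✓ 00110✓ 01000✓ 01011✓ 01110✓ 01111✓ 10000✓ 11000✓ 11010✓ 11110✓ 11111✓
Round 1: -1000 -1110✓ -1111✓ 0-110 00-10 01-11 0111-✓ 1-000 11-10 110-0 1111-✓
Round 2: -111-
PIs = {-1000, -111-, 0-110, 00-10, 01-11, 1-000, 11-10, 110-0}
Coverage chart:
  m2: 00-10 ←essential
  m6: 0-110,00-10
  m8: -1000 ←essential
  m11: 01-11 ←essential
  m24: -1000,1-000,110-0
  m26: 11-10,110-0
  m31: -111- ←essential
Essential: -1000, -111-, 00-10, 01-11

YES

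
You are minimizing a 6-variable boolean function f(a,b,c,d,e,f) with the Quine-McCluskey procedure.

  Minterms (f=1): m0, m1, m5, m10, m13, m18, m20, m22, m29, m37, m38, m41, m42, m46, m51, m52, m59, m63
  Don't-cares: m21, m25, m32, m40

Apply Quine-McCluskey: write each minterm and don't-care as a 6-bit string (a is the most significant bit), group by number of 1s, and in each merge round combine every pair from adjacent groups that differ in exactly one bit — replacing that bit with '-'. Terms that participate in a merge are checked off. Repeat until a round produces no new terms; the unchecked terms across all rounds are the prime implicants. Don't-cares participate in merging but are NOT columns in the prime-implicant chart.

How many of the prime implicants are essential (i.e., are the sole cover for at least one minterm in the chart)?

9

[col 0] 000000*, 000001*, 000101*, 001010*, 001101*, 010010*, 010100*, 010101*, 010110*, 011001*, 011101*, 100000*, 100101*, 100110*, 101000*, 101001*, 101010*, 101110*, 110011*, 110100*, 111011*, 111111*
[col 1] -00000, -00101, -01010, -10100, 0-0101*, 0-1101*, 00-101*, 000-01, 00000-, 01-101*, 010-10, 0101-0, 01010-, 011-01, 10-000, 10-110, 101-10, 1010-0, 10100-, 11-011, 111-11
[col 2] 0--101
Prime implicants: -00000, -00101, -01010, -10100, 0--101, 000-01, 00000-, 010-10, 0101-0, 01010-, 011-01, 10-000, 10-110, 101-10, 1010-0, 10100-, 11-011, 111-11
PI chart (minterm → PIs covering it):
  0 | -00000,00000-
  1 | 000-01,00000-
  5 | -00101,0--101,000-01
  10 | -01010  (sole → essential)
  13 | 0--101  (sole → essential)
  18 | 010-10  (sole → essential)
  20 | -10100,0101-0,01010-
  22 | 010-10,0101-0
  29 | 0--101,011-01
  37 | -00101  (sole → essential)
  38 | 10-110  (sole → essential)
  41 | 10100-  (sole → essential)
  42 | -01010,101-10,1010-0
  46 | 10-110,101-10
  51 | 11-011  (sole → essential)
  52 | -10100  (sole → essential)
  59 | 11-011,111-11
  63 | 111-11  (sole → essential)
Essential prime implicants: -00101, -01010, -10100, 0--101, 010-10, 10-110, 10100-, 11-011, 111-11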